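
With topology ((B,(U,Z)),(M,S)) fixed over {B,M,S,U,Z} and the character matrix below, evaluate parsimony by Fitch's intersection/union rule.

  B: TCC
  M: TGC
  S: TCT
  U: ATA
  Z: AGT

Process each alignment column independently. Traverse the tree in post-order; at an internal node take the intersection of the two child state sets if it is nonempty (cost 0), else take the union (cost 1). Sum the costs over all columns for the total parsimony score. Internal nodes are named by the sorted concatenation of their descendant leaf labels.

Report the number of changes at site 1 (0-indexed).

UZ@0: {A} ∩ {A} = {A} (intersection, +0)
BUZ@0: {T} ∪ {A} = {A,T} (union, +1)
MS@0: {T} ∩ {T} = {T} (intersection, +0)
BMSUZ@0: {A,T} ∩ {T} = {T} (intersection, +0)
UZ@1: {T} ∪ {G} = {G,T} (union, +1)
BUZ@1: {C} ∪ {G,T} = {C,G,T} (union, +1)
MS@1: {G} ∪ {C} = {C,G} (union, +1)
BMSUZ@1: {C,G,T} ∩ {C,G} = {C,G} (intersection, +0)
UZ@2: {A} ∪ {T} = {A,T} (union, +1)
BUZ@2: {C} ∪ {A,T} = {A,C,T} (union, +1)
MS@2: {C} ∪ {T} = {C,T} (union, +1)
BMSUZ@2: {A,C,T} ∩ {C,T} = {C,T} (intersection, +0)
per-site changes: [1, 3, 3]; total = 7

3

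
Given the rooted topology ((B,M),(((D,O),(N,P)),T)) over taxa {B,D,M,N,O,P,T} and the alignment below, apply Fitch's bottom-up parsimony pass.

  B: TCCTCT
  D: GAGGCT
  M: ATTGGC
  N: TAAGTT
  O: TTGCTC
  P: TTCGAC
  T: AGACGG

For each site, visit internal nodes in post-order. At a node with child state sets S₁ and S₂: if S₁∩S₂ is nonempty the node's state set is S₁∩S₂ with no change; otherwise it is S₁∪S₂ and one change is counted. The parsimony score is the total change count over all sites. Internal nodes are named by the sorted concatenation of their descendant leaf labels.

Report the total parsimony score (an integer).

22

[col 0] BM: children B:{T}, M:{A} ∪→ {A,T}; cost 1
[col 0] DO: children D:{G}, O:{T} ∪→ {G,T}; cost 1
[col 0] NP: children N:{T}, P:{T} ∩→ {T}; cost 0
[col 0] DNOP: children DO:{G,T}, NP:{T} ∩→ {T}; cost 0
[col 0] DNOPT: children DNOP:{T}, T:{A} ∪→ {A,T}; cost 1
[col 0] BDMNOPT: children BM:{A,T}, DNOPT:{A,T} ∩→ {A,T}; cost 0
[col 1] BM: children B:{C}, M:{T} ∪→ {C,T}; cost 1
[col 1] DO: children D:{A}, O:{T} ∪→ {A,T}; cost 1
[col 1] NP: children N:{A}, P:{T} ∪→ {A,T}; cost 1
[col 1] DNOP: children DO:{A,T}, NP:{A,T} ∩→ {A,T}; cost 0
[col 1] DNOPT: children DNOP:{A,T}, T:{G} ∪→ {A,G,T}; cost 1
[col 1] BDMNOPT: children BM:{C,T}, DNOPT:{A,G,T} ∩→ {T}; cost 0
[col 2] BM: children B:{C}, M:{T} ∪→ {C,T}; cost 1
[col 2] DO: children D:{G}, O:{G} ∩→ {G}; cost 0
[col 2] NP: children N:{A}, P:{C} ∪→ {A,C}; cost 1
[col 2] DNOP: children DO:{G}, NP:{A,C} ∪→ {A,C,G}; cost 1
[col 2] DNOPT: children DNOP:{A,C,G}, T:{A} ∩→ {A}; cost 0
[col 2] BDMNOPT: children BM:{C,T}, DNOPT:{A} ∪→ {A,C,T}; cost 1
[col 3] BM: children B:{T}, M:{G} ∪→ {G,T}; cost 1
[col 3] DO: children D:{G}, O:{C} ∪→ {C,G}; cost 1
[col 3] NP: children N:{G}, P:{G} ∩→ {G}; cost 0
[col 3] DNOP: children DO:{C,G}, NP:{G} ∩→ {G}; cost 0
[col 3] DNOPT: children DNOP:{G}, T:{C} ∪→ {C,G}; cost 1
[col 3] BDMNOPT: children BM:{G,T}, DNOPT:{C,G} ∩→ {G}; cost 0
[col 4] BM: children B:{C}, M:{G} ∪→ {C,G}; cost 1
[col 4] DO: children D:{C}, O:{T} ∪→ {C,T}; cost 1
[col 4] NP: children N:{T}, P:{A} ∪→ {A,T}; cost 1
[col 4] DNOP: children DO:{C,T}, NP:{A,T} ∩→ {T}; cost 0
[col 4] DNOPT: children DNOP:{T}, T:{G} ∪→ {G,T}; cost 1
[col 4] BDMNOPT: children BM:{C,G}, DNOPT:{G,T} ∩→ {G}; cost 0
[col 5] BM: children B:{T}, M:{C} ∪→ {C,T}; cost 1
[col 5] DO: children D:{T}, O:{C} ∪→ {C,T}; cost 1
[col 5] NP: children N:{T}, P:{C} ∪→ {C,T}; cost 1
[col 5] DNOP: children DO:{C,T}, NP:{C,T} ∩→ {C,T}; cost 0
[col 5] DNOPT: children DNOP:{C,T}, T:{G} ∪→ {C,G,T}; cost 1
[col 5] BDMNOPT: children BM:{C,T}, DNOPT:{C,G,T} ∩→ {C,T}; cost 0
per-site changes: [3, 4, 4, 3, 4, 4]; total = 22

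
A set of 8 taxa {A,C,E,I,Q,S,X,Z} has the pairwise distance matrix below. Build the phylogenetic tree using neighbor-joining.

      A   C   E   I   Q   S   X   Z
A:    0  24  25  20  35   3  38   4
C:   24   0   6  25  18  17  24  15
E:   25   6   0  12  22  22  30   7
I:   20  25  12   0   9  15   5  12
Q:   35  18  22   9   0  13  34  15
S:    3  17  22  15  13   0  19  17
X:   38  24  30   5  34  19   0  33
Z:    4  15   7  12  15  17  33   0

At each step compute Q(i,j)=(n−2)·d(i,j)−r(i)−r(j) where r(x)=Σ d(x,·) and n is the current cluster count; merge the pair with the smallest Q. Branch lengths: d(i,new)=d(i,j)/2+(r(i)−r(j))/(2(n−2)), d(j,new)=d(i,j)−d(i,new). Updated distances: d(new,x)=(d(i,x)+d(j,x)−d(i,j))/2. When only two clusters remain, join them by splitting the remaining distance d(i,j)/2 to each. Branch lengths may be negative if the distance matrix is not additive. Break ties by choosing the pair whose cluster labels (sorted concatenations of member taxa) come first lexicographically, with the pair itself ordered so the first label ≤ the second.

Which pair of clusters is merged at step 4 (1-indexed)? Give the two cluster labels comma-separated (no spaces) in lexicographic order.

AS,Z

iteration 1: select I,X (d=5, Q=-251); attach at lengths (-55/12, 115/12); label the merged cluster IX
  updated: d(A,IX)=53/2, d(C,IX)=22, d(E,IX)=37/2, d(IX,Q)=19, d(IX,S)=29/2, d(IX,Z)=20
iteration 2: select A,S (d=3, Q=-189); attach at lengths (23/5, -8/5); label the merged cluster AS
  updated: d(AS,C)=19, d(AS,E)=22, d(AS,IX)=19, d(AS,Q)=45/2, d(AS,Z)=9
iteration 3: select C,E (d=6, Q=-263/2); attach at lengths (57/16, 39/16); label the merged cluster CE
  updated: d(AS,CE)=35/2, d(CE,IX)=69/4, d(CE,Q)=17, d(CE,Z)=8
iteration 4: select AS,Z (d=9, Q=-93); attach at lengths (43/6, 11/6); label the merged cluster ASZ
  updated: d(ASZ,CE)=33/4, d(ASZ,IX)=15, d(ASZ,Q)=57/4
iteration 5: select ASZ,CE (d=33/4, Q=-127/2); attach at lengths (23/8, 43/8); label the merged cluster ACESZ
  updated: d(ACESZ,IX)=12, d(ACESZ,Q)=23/2
iteration 6: select ACESZ,IX (d=12, Q=-85/2); attach at lengths (9/4, 39/4); label the merged cluster ACEISXZ
  updated: d(ACEISXZ,Q)=37/4
iteration 7: select ACEISXZ,Q (d=37/4); attach at lengths (37/8, 37/8); label the merged cluster ACEIQSXZ
final tree: (((((A:23/5,S:-8/5):43/6,Z:11/6):23/8,(C:57/16,E:39/16):43/8):9/4,(I:-55/12,X:115/12):39/4):37/8,Q:37/8)
total length: 105/2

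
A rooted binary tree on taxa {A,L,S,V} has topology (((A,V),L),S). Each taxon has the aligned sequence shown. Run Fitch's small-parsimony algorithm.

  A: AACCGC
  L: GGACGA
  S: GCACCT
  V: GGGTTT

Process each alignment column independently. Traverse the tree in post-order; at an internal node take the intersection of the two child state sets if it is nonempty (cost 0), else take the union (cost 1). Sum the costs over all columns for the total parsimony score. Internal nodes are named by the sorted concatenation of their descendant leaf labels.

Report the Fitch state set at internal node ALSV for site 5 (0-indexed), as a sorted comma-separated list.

T

site 0, node AV: A={A} ∪ V={G} → {A,G} (+1)
site 0, node ALV: AV={A,G} ∩ L={G} → {G} (+0)
site 0, node ALSV: ALV={G} ∩ S={G} → {G} (+0)
site 1, node AV: A={A} ∪ V={G} → {A,G} (+1)
site 1, node ALV: AV={A,G} ∩ L={G} → {G} (+0)
site 1, node ALSV: ALV={G} ∪ S={C} → {C,G} (+1)
site 2, node AV: A={C} ∪ V={G} → {C,G} (+1)
site 2, node ALV: AV={C,G} ∪ L={A} → {A,C,G} (+1)
site 2, node ALSV: ALV={A,C,G} ∩ S={A} → {A} (+0)
site 3, node AV: A={C} ∪ V={T} → {C,T} (+1)
site 3, node ALV: AV={C,T} ∩ L={C} → {C} (+0)
site 3, node ALSV: ALV={C} ∩ S={C} → {C} (+0)
site 4, node AV: A={G} ∪ V={T} → {G,T} (+1)
site 4, node ALV: AV={G,T} ∩ L={G} → {G} (+0)
site 4, node ALSV: ALV={G} ∪ S={C} → {C,G} (+1)
site 5, node AV: A={C} ∪ V={T} → {C,T} (+1)
site 5, node ALV: AV={C,T} ∪ L={A} → {A,C,T} (+1)
site 5, node ALSV: ALV={A,C,T} ∩ S={T} → {T} (+0)
per-site changes: [1, 2, 2, 1, 2, 2]; total = 10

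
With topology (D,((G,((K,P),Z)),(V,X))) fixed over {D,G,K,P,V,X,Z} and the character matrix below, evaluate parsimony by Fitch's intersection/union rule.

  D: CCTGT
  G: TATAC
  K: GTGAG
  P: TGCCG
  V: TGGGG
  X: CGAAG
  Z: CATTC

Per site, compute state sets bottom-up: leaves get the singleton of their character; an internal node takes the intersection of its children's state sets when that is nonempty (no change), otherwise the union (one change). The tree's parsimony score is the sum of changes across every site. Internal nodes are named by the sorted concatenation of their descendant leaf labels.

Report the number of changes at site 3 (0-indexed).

[col 0] KP: children K:{G}, P:{T} ∪→ {G,T}; cost 1
[col 0] KPZ: children KP:{G,T}, Z:{C} ∪→ {C,G,T}; cost 1
[col 0] GKPZ: children G:{T}, KPZ:{C,G,T} ∩→ {T}; cost 0
[col 0] VX: children V:{T}, X:{C} ∪→ {C,T}; cost 1
[col 0] GKPVXZ: children GKPZ:{T}, VX:{C,T} ∩→ {T}; cost 0
[col 0] DGKPVXZ: children D:{C}, GKPVXZ:{T} ∪→ {C,T}; cost 1
[col 1] KP: children K:{T}, P:{G} ∪→ {G,T}; cost 1
[col 1] KPZ: children KP:{G,T}, Z:{A} ∪→ {A,G,T}; cost 1
[col 1] GKPZ: children G:{A}, KPZ:{A,G,T} ∩→ {A}; cost 0
[col 1] VX: children V:{G}, X:{G} ∩→ {G}; cost 0
[col 1] GKPVXZ: children GKPZ:{A}, VX:{G} ∪→ {A,G}; cost 1
[col 1] DGKPVXZ: children D:{C}, GKPVXZ:{A,G} ∪→ {A,C,G}; cost 1
[col 2] KP: children K:{G}, P:{C} ∪→ {C,G}; cost 1
[col 2] KPZ: children KP:{C,G}, Z:{T} ∪→ {C,G,T}; cost 1
[col 2] GKPZ: children G:{T}, KPZ:{C,G,T} ∩→ {T}; cost 0
[col 2] VX: children V:{G}, X:{A} ∪→ {A,G}; cost 1
[col 2] GKPVXZ: children GKPZ:{T}, VX:{A,G} ∪→ {A,G,T}; cost 1
[col 2] DGKPVXZ: children D:{T}, GKPVXZ:{A,G,T} ∩→ {T}; cost 0
[col 3] KP: children K:{A}, P:{C} ∪→ {A,C}; cost 1
[col 3] KPZ: children KP:{A,C}, Z:{T} ∪→ {A,C,T}; cost 1
[col 3] GKPZ: children G:{A}, KPZ:{A,C,T} ∩→ {A}; cost 0
[col 3] VX: children V:{G}, X:{A} ∪→ {A,G}; cost 1
[col 3] GKPVXZ: children GKPZ:{A}, VX:{A,G} ∩→ {A}; cost 0
[col 3] DGKPVXZ: children D:{G}, GKPVXZ:{A} ∪→ {A,G}; cost 1
[col 4] KP: children K:{G}, P:{G} ∩→ {G}; cost 0
[col 4] KPZ: children KP:{G}, Z:{C} ∪→ {C,G}; cost 1
[col 4] GKPZ: children G:{C}, KPZ:{C,G} ∩→ {C}; cost 0
[col 4] VX: children V:{G}, X:{G} ∩→ {G}; cost 0
[col 4] GKPVXZ: children GKPZ:{C}, VX:{G} ∪→ {C,G}; cost 1
[col 4] DGKPVXZ: children D:{T}, GKPVXZ:{C,G} ∪→ {C,G,T}; cost 1
per-site changes: [4, 4, 4, 4, 3]; total = 19

4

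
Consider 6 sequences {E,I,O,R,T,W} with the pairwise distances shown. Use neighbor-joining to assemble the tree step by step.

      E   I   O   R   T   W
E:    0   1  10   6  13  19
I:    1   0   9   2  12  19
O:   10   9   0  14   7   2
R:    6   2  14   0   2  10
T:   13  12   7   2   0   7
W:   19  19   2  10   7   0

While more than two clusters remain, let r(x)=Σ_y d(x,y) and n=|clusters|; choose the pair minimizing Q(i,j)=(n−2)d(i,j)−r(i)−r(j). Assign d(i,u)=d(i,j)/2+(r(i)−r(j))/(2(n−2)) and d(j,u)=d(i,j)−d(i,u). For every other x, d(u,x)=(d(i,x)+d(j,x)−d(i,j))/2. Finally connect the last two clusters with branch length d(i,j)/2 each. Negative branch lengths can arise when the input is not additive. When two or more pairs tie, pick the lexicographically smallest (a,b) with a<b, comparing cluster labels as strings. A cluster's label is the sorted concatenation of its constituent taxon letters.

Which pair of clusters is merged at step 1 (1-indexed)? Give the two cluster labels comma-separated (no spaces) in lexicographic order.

1. join O+W (d=2, Q=-91) ⇒ OW; edges |O|=-7/8, |W|=23/8
  updated: d(E,OW)=27/2, d(I,OW)=13, d(OW,R)=11, d(OW,T)=6
2. join E+I (d=1, Q=-117/2) ⇒ EI; edges |E|=17/12, |I|=-5/12
  updated: d(EI,OW)=51/4, d(EI,R)=7/2, d(EI,T)=12
3. join EI+R (d=7/2, Q=-151/4) ⇒ EIR; edges |EI|=75/16, |R|=-19/16
  updated: d(EIR,OW)=81/8, d(EIR,T)=21/4
4. join EIR+OW (d=81/8, Q=-171/8) ⇒ EIORW; edges |EIR|=75/16, |OW|=87/16
  updated: d(EIORW,T)=9/16
5. join EIORW+T (d=9/16) ⇒ EIORTW; edges |EIORW|=9/32, |T|=9/32
final tree: ((((E:17/12,I:-5/12):75/16,R:-19/16):75/16,(O:-7/8,W:23/8):87/16):9/32,T:9/32)
total length: 275/16

O,W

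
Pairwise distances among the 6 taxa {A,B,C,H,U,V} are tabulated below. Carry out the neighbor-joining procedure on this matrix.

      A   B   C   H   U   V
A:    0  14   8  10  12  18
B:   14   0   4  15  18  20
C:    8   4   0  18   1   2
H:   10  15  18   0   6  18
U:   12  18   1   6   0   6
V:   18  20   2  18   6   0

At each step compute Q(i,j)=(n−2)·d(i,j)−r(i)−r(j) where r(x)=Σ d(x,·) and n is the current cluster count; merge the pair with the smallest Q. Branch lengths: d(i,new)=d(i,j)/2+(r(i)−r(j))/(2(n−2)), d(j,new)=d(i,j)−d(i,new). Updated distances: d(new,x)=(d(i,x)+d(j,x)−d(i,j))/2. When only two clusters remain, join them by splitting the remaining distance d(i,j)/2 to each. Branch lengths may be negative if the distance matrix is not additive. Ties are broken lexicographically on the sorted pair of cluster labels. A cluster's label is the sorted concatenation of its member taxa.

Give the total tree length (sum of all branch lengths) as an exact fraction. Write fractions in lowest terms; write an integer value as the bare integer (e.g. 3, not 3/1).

iteration 1: select A,H (d=10, Q=-89); attach at lengths (35/8, 45/8); label the merged cluster AH
  updated: d(AH,B)=19/2, d(AH,C)=8, d(AH,U)=4, d(AH,V)=13
iteration 2: select AH,B (d=19/2, Q=-115/2); attach at lengths (23/12, 91/12); label the merged cluster ABH
  updated: d(ABH,C)=5/4, d(ABH,U)=25/4, d(ABH,V)=47/4
iteration 3: select ABH,C (d=5/4, Q=-21); attach at lengths (35/8, -25/8); label the merged cluster ABCH
  updated: d(ABCH,U)=3, d(ABCH,V)=25/4
iteration 4: select ABCH,U (d=3, Q=-61/4); attach at lengths (13/8, 11/8); label the merged cluster ABCHU
  updated: d(ABCHU,V)=37/8
iteration 5: select ABCHU,V (d=37/8); attach at lengths (37/16, 37/16); label the merged cluster ABCHUV
final tree: (((((A:35/8,H:45/8):23/12,B:91/12):35/8,C:-25/8):13/8,U:11/8):37/16,V:37/16)
total length: 227/8

227/8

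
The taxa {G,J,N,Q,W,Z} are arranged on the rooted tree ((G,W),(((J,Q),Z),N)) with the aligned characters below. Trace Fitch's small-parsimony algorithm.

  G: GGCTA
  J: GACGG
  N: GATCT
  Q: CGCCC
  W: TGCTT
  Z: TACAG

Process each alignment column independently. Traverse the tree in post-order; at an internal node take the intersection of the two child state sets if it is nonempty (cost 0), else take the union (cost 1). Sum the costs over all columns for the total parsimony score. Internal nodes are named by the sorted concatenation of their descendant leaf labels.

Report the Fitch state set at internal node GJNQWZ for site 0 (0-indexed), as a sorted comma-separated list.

G

site 0, node GW: G={G} ∪ W={T} → {G,T} (+1)
site 0, node JQ: J={G} ∪ Q={C} → {C,G} (+1)
site 0, node JQZ: JQ={C,G} ∪ Z={T} → {C,G,T} (+1)
site 0, node JNQZ: JQZ={C,G,T} ∩ N={G} → {G} (+0)
site 0, node GJNQWZ: GW={G,T} ∩ JNQZ={G} → {G} (+0)
site 1, node GW: G={G} ∩ W={G} → {G} (+0)
site 1, node JQ: J={A} ∪ Q={G} → {A,G} (+1)
site 1, node JQZ: JQ={A,G} ∩ Z={A} → {A} (+0)
site 1, node JNQZ: JQZ={A} ∩ N={A} → {A} (+0)
site 1, node GJNQWZ: GW={G} ∪ JNQZ={A} → {A,G} (+1)
site 2, node GW: G={C} ∩ W={C} → {C} (+0)
site 2, node JQ: J={C} ∩ Q={C} → {C} (+0)
site 2, node JQZ: JQ={C} ∩ Z={C} → {C} (+0)
site 2, node JNQZ: JQZ={C} ∪ N={T} → {C,T} (+1)
site 2, node GJNQWZ: GW={C} ∩ JNQZ={C,T} → {C} (+0)
site 3, node GW: G={T} ∩ W={T} → {T} (+0)
site 3, node JQ: J={G} ∪ Q={C} → {C,G} (+1)
site 3, node JQZ: JQ={C,G} ∪ Z={A} → {A,C,G} (+1)
site 3, node JNQZ: JQZ={A,C,G} ∩ N={C} → {C} (+0)
site 3, node GJNQWZ: GW={T} ∪ JNQZ={C} → {C,T} (+1)
site 4, node GW: G={A} ∪ W={T} → {A,T} (+1)
site 4, node JQ: J={G} ∪ Q={C} → {C,G} (+1)
site 4, node JQZ: JQ={C,G} ∩ Z={G} → {G} (+0)
site 4, node JNQZ: JQZ={G} ∪ N={T} → {G,T} (+1)
site 4, node GJNQWZ: GW={A,T} ∩ JNQZ={G,T} → {T} (+0)
per-site changes: [3, 2, 1, 3, 3]; total = 12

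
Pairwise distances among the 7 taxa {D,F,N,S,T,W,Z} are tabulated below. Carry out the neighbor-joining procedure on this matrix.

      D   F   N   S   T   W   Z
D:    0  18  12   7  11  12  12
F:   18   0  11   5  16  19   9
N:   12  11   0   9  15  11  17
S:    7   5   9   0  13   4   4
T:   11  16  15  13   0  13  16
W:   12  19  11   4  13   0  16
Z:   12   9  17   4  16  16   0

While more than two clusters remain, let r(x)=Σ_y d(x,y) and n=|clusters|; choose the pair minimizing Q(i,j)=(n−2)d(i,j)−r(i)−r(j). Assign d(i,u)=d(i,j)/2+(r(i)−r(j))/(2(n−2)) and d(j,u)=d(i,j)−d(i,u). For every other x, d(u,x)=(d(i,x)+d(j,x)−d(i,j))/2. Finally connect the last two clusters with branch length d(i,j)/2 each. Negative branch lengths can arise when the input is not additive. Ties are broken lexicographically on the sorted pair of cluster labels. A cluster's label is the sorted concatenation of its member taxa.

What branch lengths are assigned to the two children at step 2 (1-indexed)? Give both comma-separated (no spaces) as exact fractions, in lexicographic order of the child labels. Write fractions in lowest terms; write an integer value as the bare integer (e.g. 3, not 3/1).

step 1: merge (F,Z) at d=9, Q=-107; branch lengths F→49/10, Z→41/10; new cluster FZ
  updated: d(D,FZ)=21/2, d(FZ,N)=19/2, d(FZ,S)=0, d(FZ,T)=23/2, d(FZ,W)=13
step 2: merge (FZ,S) at d=0, Q=-155/2; branch lengths FZ→23/16, S→-23/16; new cluster FSZ
  updated: d(D,FSZ)=35/4, d(FSZ,N)=37/4, d(FSZ,T)=49/4, d(FSZ,W)=17/2
step 3: merge (D,T) at d=11, Q=-62; branch lengths D→17/4, T→27/4; new cluster DT
  updated: d(DT,FSZ)=5, d(DT,N)=8, d(DT,W)=7
step 4: merge (DT,FSZ) at d=5, Q=-131/4; branch lengths DT→29/16, FSZ→51/16; new cluster DFSTZ
  updated: d(DFSTZ,N)=49/8, d(DFSTZ,W)=21/4
step 5: merge (DFSTZ,N) at d=49/8, Q=-179/8; branch lengths DFSTZ→3/16, N→95/16; new cluster DFNSTZ
  updated: d(DFNSTZ,W)=81/16
step 6: merge (DFNSTZ,W) at d=81/16; branch lengths DFNSTZ→81/32, W→81/32; new cluster DFNSTWZ
final tree: ((((D:17/4,T:27/4):29/16,((F:49/10,Z:41/10):23/16,S:-23/16):51/16):3/16,N:95/16):81/32,W:81/32)
total length: 579/16

23/16,-23/16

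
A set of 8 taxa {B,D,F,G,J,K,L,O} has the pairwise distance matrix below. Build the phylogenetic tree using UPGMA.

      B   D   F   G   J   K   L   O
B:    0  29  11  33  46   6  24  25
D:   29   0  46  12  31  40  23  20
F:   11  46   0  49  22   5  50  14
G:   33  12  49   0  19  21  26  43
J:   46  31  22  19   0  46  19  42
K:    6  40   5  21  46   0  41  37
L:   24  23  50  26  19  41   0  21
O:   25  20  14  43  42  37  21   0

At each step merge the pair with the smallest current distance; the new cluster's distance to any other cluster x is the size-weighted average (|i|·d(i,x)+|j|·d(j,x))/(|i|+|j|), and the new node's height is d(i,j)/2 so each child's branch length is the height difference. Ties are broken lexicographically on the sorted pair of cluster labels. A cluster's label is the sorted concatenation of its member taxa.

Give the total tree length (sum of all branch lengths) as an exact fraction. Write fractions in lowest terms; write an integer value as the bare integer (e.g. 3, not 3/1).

3989/48

1. join F+K (d=5) ⇒ FK; edges |F|=5/2, |K|=5/2
  updated: d(B,FK)=17/2, d(D,FK)=43, d(FK,G)=35, d(FK,J)=34, d(FK,L)=91/2, d(FK,O)=51/2
2. join B+FK (d=17/2) ⇒ BFK; edges |B|=17/4, |FK|=7/4
  updated: d(BFK,D)=115/3, d(BFK,G)=103/3, d(BFK,J)=38, d(BFK,L)=115/3, d(BFK,O)=76/3
3. join D+G (d=12) ⇒ DG; edges |D|=6, |G|=6
  updated: d(BFK,DG)=109/3, d(DG,J)=25, d(DG,L)=49/2, d(DG,O)=63/2
4. join J+L (d=19) ⇒ JL; edges |J|=19/2, |L|=19/2
  updated: d(BFK,JL)=229/6, d(DG,JL)=99/4, d(JL,O)=63/2
5. join DG+JL (d=99/4) ⇒ DGJL; edges |DG|=51/8, |JL|=23/8
  updated: d(BFK,DGJL)=149/4, d(DGJL,O)=63/2
6. join BFK+O (d=76/3) ⇒ BFKO; edges |BFK|=101/12, |O|=38/3
  updated: d(BFKO,DGJL)=573/16
7. join BFKO+DGJL (d=573/16) ⇒ BDFGJKLO; edges |BFKO|=503/96, |DGJL|=177/32
final tree: (((B:17/4,(F:5/2,K:5/2):7/4):101/12,O:38/3):503/96,((D:6,G:6):51/8,(J:19/2,L:19/2):23/8):177/32)
total length: 3989/48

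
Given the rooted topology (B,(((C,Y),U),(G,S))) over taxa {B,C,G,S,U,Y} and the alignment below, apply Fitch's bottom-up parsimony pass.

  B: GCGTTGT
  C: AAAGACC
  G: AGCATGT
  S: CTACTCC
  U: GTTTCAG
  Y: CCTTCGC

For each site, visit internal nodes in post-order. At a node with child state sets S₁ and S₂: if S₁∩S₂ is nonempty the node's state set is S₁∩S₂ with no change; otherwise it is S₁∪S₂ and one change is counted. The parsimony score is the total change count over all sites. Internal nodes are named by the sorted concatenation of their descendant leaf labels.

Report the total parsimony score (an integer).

23

[col 0] CY: children C:{A}, Y:{C} ∪→ {A,C}; cost 1
[col 0] CUY: children CY:{A,C}, U:{G} ∪→ {A,C,G}; cost 1
[col 0] GS: children G:{A}, S:{C} ∪→ {A,C}; cost 1
[col 0] CGSUY: children CUY:{A,C,G}, GS:{A,C} ∩→ {A,C}; cost 0
[col 0] BCGSUY: children B:{G}, CGSUY:{A,C} ∪→ {A,C,G}; cost 1
[col 1] CY: children C:{A}, Y:{C} ∪→ {A,C}; cost 1
[col 1] CUY: children CY:{A,C}, U:{T} ∪→ {A,C,T}; cost 1
[col 1] GS: children G:{G}, S:{T} ∪→ {G,T}; cost 1
[col 1] CGSUY: children CUY:{A,C,T}, GS:{G,T} ∩→ {T}; cost 0
[col 1] BCGSUY: children B:{C}, CGSUY:{T} ∪→ {C,T}; cost 1
[col 2] CY: children C:{A}, Y:{T} ∪→ {A,T}; cost 1
[col 2] CUY: children CY:{A,T}, U:{T} ∩→ {T}; cost 0
[col 2] GS: children G:{C}, S:{A} ∪→ {A,C}; cost 1
[col 2] CGSUY: children CUY:{T}, GS:{A,C} ∪→ {A,C,T}; cost 1
[col 2] BCGSUY: children B:{G}, CGSUY:{A,C,T} ∪→ {A,C,G,T}; cost 1
[col 3] CY: children C:{G}, Y:{T} ∪→ {G,T}; cost 1
[col 3] CUY: children CY:{G,T}, U:{T} ∩→ {T}; cost 0
[col 3] GS: children G:{A}, S:{C} ∪→ {A,C}; cost 1
[col 3] CGSUY: children CUY:{T}, GS:{A,C} ∪→ {A,C,T}; cost 1
[col 3] BCGSUY: children B:{T}, CGSUY:{A,C,T} ∩→ {T}; cost 0
[col 4] CY: children C:{A}, Y:{C} ∪→ {A,C}; cost 1
[col 4] CUY: children CY:{A,C}, U:{C} ∩→ {C}; cost 0
[col 4] GS: children G:{T}, S:{T} ∩→ {T}; cost 0
[col 4] CGSUY: children CUY:{C}, GS:{T} ∪→ {C,T}; cost 1
[col 4] BCGSUY: children B:{T}, CGSUY:{C,T} ∩→ {T}; cost 0
[col 5] CY: children C:{C}, Y:{G} ∪→ {C,G}; cost 1
[col 5] CUY: children CY:{C,G}, U:{A} ∪→ {A,C,G}; cost 1
[col 5] GS: children G:{G}, S:{C} ∪→ {C,G}; cost 1
[col 5] CGSUY: children CUY:{A,C,G}, GS:{C,G} ∩→ {C,G}; cost 0
[col 5] BCGSUY: children B:{G}, CGSUY:{C,G} ∩→ {G}; cost 0
[col 6] CY: children C:{C}, Y:{C} ∩→ {C}; cost 0
[col 6] CUY: children CY:{C}, U:{G} ∪→ {C,G}; cost 1
[col 6] GS: children G:{T}, S:{C} ∪→ {C,T}; cost 1
[col 6] CGSUY: children CUY:{C,G}, GS:{C,T} ∩→ {C}; cost 0
[col 6] BCGSUY: children B:{T}, CGSUY:{C} ∪→ {C,T}; cost 1
per-site changes: [4, 4, 4, 3, 2, 3, 3]; total = 23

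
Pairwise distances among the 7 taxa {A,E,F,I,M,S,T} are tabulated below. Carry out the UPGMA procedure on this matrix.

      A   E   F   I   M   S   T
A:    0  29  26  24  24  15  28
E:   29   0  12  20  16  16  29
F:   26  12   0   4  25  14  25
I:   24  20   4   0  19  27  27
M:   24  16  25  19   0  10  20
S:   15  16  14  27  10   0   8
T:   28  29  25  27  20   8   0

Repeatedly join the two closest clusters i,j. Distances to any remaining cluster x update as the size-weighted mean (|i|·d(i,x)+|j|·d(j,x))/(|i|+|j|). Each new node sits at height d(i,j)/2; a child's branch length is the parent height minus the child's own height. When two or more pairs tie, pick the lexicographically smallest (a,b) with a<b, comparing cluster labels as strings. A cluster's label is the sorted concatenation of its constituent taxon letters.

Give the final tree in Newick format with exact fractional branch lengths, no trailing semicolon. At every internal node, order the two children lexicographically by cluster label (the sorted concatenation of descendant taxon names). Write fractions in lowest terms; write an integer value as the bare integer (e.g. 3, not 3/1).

1. join F+I (d=4) ⇒ FI; edges |F|=2, |I|=2
  updated: d(A,FI)=25, d(E,FI)=16, d(FI,M)=22, d(FI,S)=41/2, d(FI,T)=26
2. join S+T (d=8) ⇒ ST; edges |S|=4, |T|=4
  updated: d(A,ST)=43/2, d(E,ST)=45/2, d(FI,ST)=93/4, d(M,ST)=15
3. join M+ST (d=15) ⇒ MST; edges |M|=15/2, |ST|=7/2
  updated: d(A,MST)=67/3, d(E,MST)=61/3, d(FI,MST)=137/6
4. join E+FI (d=16) ⇒ EFI; edges |E|=8, |FI|=6
  updated: d(A,EFI)=79/3, d(EFI,MST)=22
5. join EFI+MST (d=22) ⇒ EFIMST; edges |EFI|=3, |MST|=7/2
  updated: d(A,EFIMST)=73/3
6. join A+EFIMST (d=73/3) ⇒ AEFIMST; edges |A|=73/6, |EFIMST|=7/6
final tree: (A:73/6,((E:8,(F:2,I:2):6):3,(M:15/2,(S:4,T:4):7/2):7/2):7/6)
total length: 341/6

(A:73/6,((E:8,(F:2,I:2):6):3,(M:15/2,(S:4,T:4):7/2):7/2):7/6)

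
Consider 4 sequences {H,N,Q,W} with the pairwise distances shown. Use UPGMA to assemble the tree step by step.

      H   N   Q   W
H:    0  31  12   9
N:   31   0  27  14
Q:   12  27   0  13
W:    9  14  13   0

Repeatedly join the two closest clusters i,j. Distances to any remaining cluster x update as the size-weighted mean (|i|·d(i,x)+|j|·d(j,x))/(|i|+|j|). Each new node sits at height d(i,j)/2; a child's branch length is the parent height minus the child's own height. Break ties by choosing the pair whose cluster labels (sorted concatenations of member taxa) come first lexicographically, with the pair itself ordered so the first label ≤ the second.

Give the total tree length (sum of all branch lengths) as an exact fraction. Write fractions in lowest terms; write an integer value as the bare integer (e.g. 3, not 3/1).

1. join H+W (d=9) ⇒ HW; edges |H|=9/2, |W|=9/2
  updated: d(HW,N)=45/2, d(HW,Q)=25/2
2. join HW+Q (d=25/2) ⇒ HQW; edges |HW|=7/4, |Q|=25/4
  updated: d(HQW,N)=24
3. join HQW+N (d=24) ⇒ HNQW; edges |HQW|=23/4, |N|=12
final tree: (((H:9/2,W:9/2):7/4,Q:25/4):23/4,N:12)
total length: 139/4

139/4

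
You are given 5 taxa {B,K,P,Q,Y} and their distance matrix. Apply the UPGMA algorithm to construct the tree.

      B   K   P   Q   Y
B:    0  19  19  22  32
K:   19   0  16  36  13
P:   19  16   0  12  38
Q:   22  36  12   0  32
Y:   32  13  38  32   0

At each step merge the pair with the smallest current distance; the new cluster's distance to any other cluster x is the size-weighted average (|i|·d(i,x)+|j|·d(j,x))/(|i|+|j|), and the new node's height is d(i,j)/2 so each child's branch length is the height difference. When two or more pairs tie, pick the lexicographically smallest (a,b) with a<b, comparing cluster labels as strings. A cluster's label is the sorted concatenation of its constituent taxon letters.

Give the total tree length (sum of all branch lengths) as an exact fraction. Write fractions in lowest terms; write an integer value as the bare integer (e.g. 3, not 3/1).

step 1: merge (P,Q) at d=12; branch lengths P→6, Q→6; new cluster PQ
  updated: d(B,PQ)=41/2, d(K,PQ)=26, d(PQ,Y)=35
step 2: merge (K,Y) at d=13; branch lengths K→13/2, Y→13/2; new cluster KY
  updated: d(B,KY)=51/2, d(KY,PQ)=61/2
step 3: merge (B,PQ) at d=41/2; branch lengths B→41/4, PQ→17/4; new cluster BPQ
  updated: d(BPQ,KY)=173/6
step 4: merge (BPQ,KY) at d=173/6; branch lengths BPQ→25/6, KY→95/12; new cluster BKPQY
final tree: ((B:41/4,(P:6,Q:6):17/4):25/6,(K:13/2,Y:13/2):95/12)
total length: 619/12

619/12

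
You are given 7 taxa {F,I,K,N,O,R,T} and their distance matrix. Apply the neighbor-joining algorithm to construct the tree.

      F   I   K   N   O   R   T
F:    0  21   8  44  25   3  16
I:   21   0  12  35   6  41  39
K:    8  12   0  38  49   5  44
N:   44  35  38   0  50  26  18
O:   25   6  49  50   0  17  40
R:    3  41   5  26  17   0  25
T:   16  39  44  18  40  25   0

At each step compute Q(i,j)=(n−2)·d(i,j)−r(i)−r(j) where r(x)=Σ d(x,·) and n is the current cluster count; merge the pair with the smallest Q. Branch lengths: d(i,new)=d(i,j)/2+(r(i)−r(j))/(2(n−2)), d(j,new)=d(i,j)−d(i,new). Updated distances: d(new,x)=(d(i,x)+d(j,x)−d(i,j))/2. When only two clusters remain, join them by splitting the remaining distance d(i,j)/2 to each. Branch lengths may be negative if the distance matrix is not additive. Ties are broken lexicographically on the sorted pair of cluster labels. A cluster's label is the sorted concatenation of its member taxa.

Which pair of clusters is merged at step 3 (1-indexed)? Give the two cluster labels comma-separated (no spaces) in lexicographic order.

step 1: merge (I,O) at d=6, Q=-311; branch lengths I→-3/10, O→63/10; new cluster IO
  updated: d(F,IO)=20, d(IO,K)=55/2, d(IO,N)=79/2, d(IO,R)=26, d(IO,T)=73/2
step 2: merge (N,T) at d=18, Q=-233; branch lengths N→49/4, T→23/4; new cluster NT
  updated: d(F,NT)=21, d(IO,NT)=29, d(K,NT)=32, d(NT,R)=33/2
step 3: merge (IO,NT) at d=29, Q=-114; branch lengths IO→91/6, NT→83/6; new cluster INOT
  updated: d(F,INOT)=6, d(INOT,K)=61/4, d(INOT,R)=27/4
step 4: merge (F,INOT) at d=6, Q=-33; branch lengths F→1/4, INOT→23/4; new cluster FINOT
  updated: d(FINOT,K)=69/8, d(FINOT,R)=15/8
step 5: merge (FINOT,K) at d=69/8, Q=-31/2; branch lengths FINOT→11/4, K→47/8; new cluster FIKNOT
  updated: d(FIKNOT,R)=-7/8
step 6: merge (FIKNOT,R) at d=-7/8; branch lengths FIKNOT→-7/16, R→-7/16; new cluster FIKNORT
final tree: (((F:1/4,((I:-3/10,O:63/10):91/6,(N:49/4,T:23/4):83/6):23/4):11/4,K:47/8):-7/16,R:-7/16)
total length: 267/4

IO,NT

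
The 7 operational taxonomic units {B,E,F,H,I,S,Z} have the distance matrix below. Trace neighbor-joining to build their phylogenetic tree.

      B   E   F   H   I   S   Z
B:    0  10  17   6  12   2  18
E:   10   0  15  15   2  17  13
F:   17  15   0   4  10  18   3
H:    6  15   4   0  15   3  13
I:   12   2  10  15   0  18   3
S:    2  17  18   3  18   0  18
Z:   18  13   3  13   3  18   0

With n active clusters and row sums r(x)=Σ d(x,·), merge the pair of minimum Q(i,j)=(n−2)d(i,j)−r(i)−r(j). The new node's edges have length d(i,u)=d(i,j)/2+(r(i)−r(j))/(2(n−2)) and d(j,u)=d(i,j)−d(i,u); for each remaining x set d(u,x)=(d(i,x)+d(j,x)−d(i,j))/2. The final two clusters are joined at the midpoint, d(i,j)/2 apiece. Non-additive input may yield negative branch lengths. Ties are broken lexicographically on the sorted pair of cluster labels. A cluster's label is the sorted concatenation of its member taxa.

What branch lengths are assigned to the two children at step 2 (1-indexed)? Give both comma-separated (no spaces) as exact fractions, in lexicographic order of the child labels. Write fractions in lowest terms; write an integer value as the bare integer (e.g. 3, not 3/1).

1. join B+S (d=2, Q=-131) ⇒ BS; edges |B|=-1/10, |S|=21/10
  updated: d(BS,E)=25/2, d(BS,F)=33/2, d(BS,H)=7/2, d(BS,I)=14, d(BS,Z)=17
2. join BS+H (d=7/2, Q=-100) ⇒ BHS; edges |BS|=27/8, |H|=1/8
  updated: d(BHS,E)=12, d(BHS,F)=17/2, d(BHS,I)=51/4, d(BHS,Z)=53/4
3. join E+I (d=2, Q=-255/4) ⇒ EI; edges |E|=27/8, |I|=-11/8
  updated: d(BHS,EI)=91/8, d(EI,F)=23/2, d(EI,Z)=7
4. join BHS+EI (d=91/8, Q=-161/4) ⇒ BEHIS; edges |BHS|=13/2, |EI|=39/8
  updated: d(BEHIS,F)=69/16, d(BEHIS,Z)=71/16
5. join BEHIS+F (d=69/16, Q=-47/4) ⇒ BEFHIS; edges |BEHIS|=23/8, |F|=23/16
  updated: d(BEFHIS,Z)=25/16
6. join BEFHIS+Z (d=25/16) ⇒ BEFHISZ; edges |BEFHIS|=25/32, |Z|=25/32
final tree: (((((B:-1/10,S:21/10):27/8,H:1/8):13/2,(E:27/8,I:-11/8):39/8):23/8,F:23/16):25/32,Z:25/32)
total length: 99/4

27/8,1/8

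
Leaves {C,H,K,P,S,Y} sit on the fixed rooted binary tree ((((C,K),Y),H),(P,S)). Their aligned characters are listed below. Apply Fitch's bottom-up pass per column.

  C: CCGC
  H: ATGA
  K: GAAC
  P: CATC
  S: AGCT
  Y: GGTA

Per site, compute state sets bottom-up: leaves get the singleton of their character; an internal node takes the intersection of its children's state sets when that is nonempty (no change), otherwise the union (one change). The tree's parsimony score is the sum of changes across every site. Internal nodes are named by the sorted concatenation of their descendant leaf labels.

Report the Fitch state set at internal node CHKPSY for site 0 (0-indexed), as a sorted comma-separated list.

site 0, node CK: C={C} ∪ K={G} → {C,G} (+1)
site 0, node CKY: CK={C,G} ∩ Y={G} → {G} (+0)
site 0, node CHKY: CKY={G} ∪ H={A} → {A,G} (+1)
site 0, node PS: P={C} ∪ S={A} → {A,C} (+1)
site 0, node CHKPSY: CHKY={A,G} ∩ PS={A,C} → {A} (+0)
site 1, node CK: C={C} ∪ K={A} → {A,C} (+1)
site 1, node CKY: CK={A,C} ∪ Y={G} → {A,C,G} (+1)
site 1, node CHKY: CKY={A,C,G} ∪ H={T} → {A,C,G,T} (+1)
site 1, node PS: P={A} ∪ S={G} → {A,G} (+1)
site 1, node CHKPSY: CHKY={A,C,G,T} ∩ PS={A,G} → {A,G} (+0)
site 2, node CK: C={G} ∪ K={A} → {A,G} (+1)
site 2, node CKY: CK={A,G} ∪ Y={T} → {A,G,T} (+1)
site 2, node CHKY: CKY={A,G,T} ∩ H={G} → {G} (+0)
site 2, node PS: P={T} ∪ S={C} → {C,T} (+1)
site 2, node CHKPSY: CHKY={G} ∪ PS={C,T} → {C,G,T} (+1)
site 3, node CK: C={C} ∩ K={C} → {C} (+0)
site 3, node CKY: CK={C} ∪ Y={A} → {A,C} (+1)
site 3, node CHKY: CKY={A,C} ∩ H={A} → {A} (+0)
site 3, node PS: P={C} ∪ S={T} → {C,T} (+1)
site 3, node CHKPSY: CHKY={A} ∪ PS={C,T} → {A,C,T} (+1)
per-site changes: [3, 4, 4, 3]; total = 14

A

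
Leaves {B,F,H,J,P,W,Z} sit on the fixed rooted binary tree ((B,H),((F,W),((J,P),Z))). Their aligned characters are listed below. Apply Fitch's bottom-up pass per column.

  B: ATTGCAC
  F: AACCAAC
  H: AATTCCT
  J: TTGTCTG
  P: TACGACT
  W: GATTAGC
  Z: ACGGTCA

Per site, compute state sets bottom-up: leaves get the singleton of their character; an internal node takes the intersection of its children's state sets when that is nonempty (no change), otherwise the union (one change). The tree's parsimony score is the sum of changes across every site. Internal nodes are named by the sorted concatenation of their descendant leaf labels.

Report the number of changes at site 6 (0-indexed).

site 0, node BH: B={A} ∩ H={A} → {A} (+0)
site 0, node FW: F={A} ∪ W={G} → {A,G} (+1)
site 0, node JP: J={T} ∩ P={T} → {T} (+0)
site 0, node JPZ: JP={T} ∪ Z={A} → {A,T} (+1)
site 0, node FJPWZ: FW={A,G} ∩ JPZ={A,T} → {A} (+0)
site 0, node BFHJPWZ: BH={A} ∩ FJPWZ={A} → {A} (+0)
site 1, node BH: B={T} ∪ H={A} → {A,T} (+1)
site 1, node FW: F={A} ∩ W={A} → {A} (+0)
site 1, node JP: J={T} ∪ P={A} → {A,T} (+1)
site 1, node JPZ: JP={A,T} ∪ Z={C} → {A,C,T} (+1)
site 1, node FJPWZ: FW={A} ∩ JPZ={A,C,T} → {A} (+0)
site 1, node BFHJPWZ: BH={A,T} ∩ FJPWZ={A} → {A} (+0)
site 2, node BH: B={T} ∩ H={T} → {T} (+0)
site 2, node FW: F={C} ∪ W={T} → {C,T} (+1)
site 2, node JP: J={G} ∪ P={C} → {C,G} (+1)
site 2, node JPZ: JP={C,G} ∩ Z={G} → {G} (+0)
site 2, node FJPWZ: FW={C,T} ∪ JPZ={G} → {C,G,T} (+1)
site 2, node BFHJPWZ: BH={T} ∩ FJPWZ={C,G,T} → {T} (+0)
site 3, node BH: B={G} ∪ H={T} → {G,T} (+1)
site 3, node FW: F={C} ∪ W={T} → {C,T} (+1)
site 3, node JP: J={T} ∪ P={G} → {G,T} (+1)
site 3, node JPZ: JP={G,T} ∩ Z={G} → {G} (+0)
site 3, node FJPWZ: FW={C,T} ∪ JPZ={G} → {C,G,T} (+1)
site 3, node BFHJPWZ: BH={G,T} ∩ FJPWZ={C,G,T} → {G,T} (+0)
site 4, node BH: B={C} ∩ H={C} → {C} (+0)
site 4, node FW: F={A} ∩ W={A} → {A} (+0)
site 4, node JP: J={C} ∪ P={A} → {A,C} (+1)
site 4, node JPZ: JP={A,C} ∪ Z={T} → {A,C,T} (+1)
site 4, node FJPWZ: FW={A} ∩ JPZ={A,C,T} → {A} (+0)
site 4, node BFHJPWZ: BH={C} ∪ FJPWZ={A} → {A,C} (+1)
site 5, node BH: B={A} ∪ H={C} → {A,C} (+1)
site 5, node FW: F={A} ∪ W={G} → {A,G} (+1)
site 5, node JP: J={T} ∪ P={C} → {C,T} (+1)
site 5, node JPZ: JP={C,T} ∩ Z={C} → {C} (+0)
site 5, node FJPWZ: FW={A,G} ∪ JPZ={C} → {A,C,G} (+1)
site 5, node BFHJPWZ: BH={A,C} ∩ FJPWZ={A,C,G} → {A,C} (+0)
site 6, node BH: B={C} ∪ H={T} → {C,T} (+1)
site 6, node FW: F={C} ∩ W={C} → {C} (+0)
site 6, node JP: J={G} ∪ P={T} → {G,T} (+1)
site 6, node JPZ: JP={G,T} ∪ Z={A} → {A,G,T} (+1)
site 6, node FJPWZ: FW={C} ∪ JPZ={A,G,T} → {A,C,G,T} (+1)
site 6, node BFHJPWZ: BH={C,T} ∩ FJPWZ={A,C,G,T} → {C,T} (+0)
per-site changes: [2, 3, 3, 4, 3, 4, 4]; total = 23

4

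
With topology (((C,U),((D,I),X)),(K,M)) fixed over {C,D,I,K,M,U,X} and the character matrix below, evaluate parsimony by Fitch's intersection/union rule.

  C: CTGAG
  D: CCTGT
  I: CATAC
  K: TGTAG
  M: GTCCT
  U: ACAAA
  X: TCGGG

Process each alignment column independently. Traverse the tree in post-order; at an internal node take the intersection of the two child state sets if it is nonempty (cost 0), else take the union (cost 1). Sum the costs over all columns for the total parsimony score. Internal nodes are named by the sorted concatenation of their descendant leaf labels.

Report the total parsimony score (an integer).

CU@0: {C} ∪ {A} = {A,C} (union, +1)
DI@0: {C} ∩ {C} = {C} (intersection, +0)
DIX@0: {C} ∪ {T} = {C,T} (union, +1)
CDIUX@0: {A,C} ∩ {C,T} = {C} (intersection, +0)
KM@0: {T} ∪ {G} = {G,T} (union, +1)
CDIKMUX@0: {C} ∪ {G,T} = {C,G,T} (union, +1)
CU@1: {T} ∪ {C} = {C,T} (union, +1)
DI@1: {C} ∪ {A} = {A,C} (union, +1)
DIX@1: {A,C} ∩ {C} = {C} (intersection, +0)
CDIUX@1: {C,T} ∩ {C} = {C} (intersection, +0)
KM@1: {G} ∪ {T} = {G,T} (union, +1)
CDIKMUX@1: {C} ∪ {G,T} = {C,G,T} (union, +1)
CU@2: {G} ∪ {A} = {A,G} (union, +1)
DI@2: {T} ∩ {T} = {T} (intersection, +0)
DIX@2: {T} ∪ {G} = {G,T} (union, +1)
CDIUX@2: {A,G} ∩ {G,T} = {G} (intersection, +0)
KM@2: {T} ∪ {C} = {C,T} (union, +1)
CDIKMUX@2: {G} ∪ {C,T} = {C,G,T} (union, +1)
CU@3: {A} ∩ {A} = {A} (intersection, +0)
DI@3: {G} ∪ {A} = {A,G} (union, +1)
DIX@3: {A,G} ∩ {G} = {G} (intersection, +0)
CDIUX@3: {A} ∪ {G} = {A,G} (union, +1)
KM@3: {A} ∪ {C} = {A,C} (union, +1)
CDIKMUX@3: {A,G} ∩ {A,C} = {A} (intersection, +0)
CU@4: {G} ∪ {A} = {A,G} (union, +1)
DI@4: {T} ∪ {C} = {C,T} (union, +1)
DIX@4: {C,T} ∪ {G} = {C,G,T} (union, +1)
CDIUX@4: {A,G} ∩ {C,G,T} = {G} (intersection, +0)
KM@4: {G} ∪ {T} = {G,T} (union, +1)
CDIKMUX@4: {G} ∩ {G,T} = {G} (intersection, +0)
per-site changes: [4, 4, 4, 3, 4]; total = 19

19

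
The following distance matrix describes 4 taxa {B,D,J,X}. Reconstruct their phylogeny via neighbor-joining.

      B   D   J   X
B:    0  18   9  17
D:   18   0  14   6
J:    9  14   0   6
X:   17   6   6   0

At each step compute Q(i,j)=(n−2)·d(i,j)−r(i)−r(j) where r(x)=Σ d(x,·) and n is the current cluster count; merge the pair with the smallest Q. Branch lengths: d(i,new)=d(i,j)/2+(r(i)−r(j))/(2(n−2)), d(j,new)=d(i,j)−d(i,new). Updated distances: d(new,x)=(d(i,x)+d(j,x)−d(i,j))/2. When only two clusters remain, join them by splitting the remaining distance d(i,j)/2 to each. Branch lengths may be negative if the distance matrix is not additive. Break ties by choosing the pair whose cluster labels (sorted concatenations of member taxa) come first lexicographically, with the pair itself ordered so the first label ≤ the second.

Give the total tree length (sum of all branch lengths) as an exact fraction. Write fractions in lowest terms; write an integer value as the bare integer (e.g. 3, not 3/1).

85/4

iteration 1: select B,J (d=9, Q=-55); attach at lengths (33/4, 3/4); label the merged cluster BJ
  updated: d(BJ,D)=23/2, d(BJ,X)=7
iteration 2: select BJ,D (d=23/2, Q=-49/2); attach at lengths (25/4, 21/4); label the merged cluster BDJ
  updated: d(BDJ,X)=3/4
iteration 3: select BDJ,X (d=3/4); attach at lengths (3/8, 3/8); label the merged cluster BDJX
final tree: (((B:33/4,J:3/4):25/4,D:21/4):3/8,X:3/8)
total length: 85/4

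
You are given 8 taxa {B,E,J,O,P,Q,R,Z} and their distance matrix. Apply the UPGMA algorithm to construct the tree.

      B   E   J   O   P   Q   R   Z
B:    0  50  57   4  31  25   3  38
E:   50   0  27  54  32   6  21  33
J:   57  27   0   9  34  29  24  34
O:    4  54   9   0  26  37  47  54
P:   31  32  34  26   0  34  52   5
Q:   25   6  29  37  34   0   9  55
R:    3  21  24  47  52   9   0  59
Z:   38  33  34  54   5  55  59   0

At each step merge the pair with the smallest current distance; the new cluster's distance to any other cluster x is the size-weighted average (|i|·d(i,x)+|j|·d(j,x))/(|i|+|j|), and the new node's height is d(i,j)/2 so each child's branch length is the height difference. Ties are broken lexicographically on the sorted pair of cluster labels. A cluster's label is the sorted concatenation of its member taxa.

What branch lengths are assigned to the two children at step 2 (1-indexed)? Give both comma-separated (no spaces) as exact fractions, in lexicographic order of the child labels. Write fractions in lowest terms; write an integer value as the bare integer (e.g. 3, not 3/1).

5/2,5/2

1. join B+R (d=3) ⇒ BR; edges |B|=3/2, |R|=3/2
  updated: d(BR,E)=71/2, d(BR,J)=81/2, d(BR,O)=51/2, d(BR,P)=83/2, d(BR,Q)=17, d(BR,Z)=97/2
2. join P+Z (d=5) ⇒ PZ; edges |P|=5/2, |Z|=5/2
  updated: d(BR,PZ)=45, d(E,PZ)=65/2, d(J,PZ)=34, d(O,PZ)=40, d(PZ,Q)=89/2
3. join E+Q (d=6) ⇒ EQ; edges |E|=3, |Q|=3
  updated: d(BR,EQ)=105/4, d(EQ,J)=28, d(EQ,O)=91/2, d(EQ,PZ)=77/2
4. join J+O (d=9) ⇒ JO; edges |J|=9/2, |O|=9/2
  updated: d(BR,JO)=33, d(EQ,JO)=147/4, d(JO,PZ)=37
5. join BR+EQ (d=105/4) ⇒ BEQR; edges |BR|=93/8, |EQ|=81/8
  updated: d(BEQR,JO)=279/8, d(BEQR,PZ)=167/4
6. join BEQR+JO (d=279/8) ⇒ BEJOQR; edges |BEQR|=69/16, |JO|=207/16
  updated: d(BEJOQR,PZ)=241/6
7. join BEJOQR+PZ (d=241/6) ⇒ BEJOPQRZ; edges |BEJOQR|=127/48, |PZ|=211/12
final tree: ((((B:3/2,R:3/2):93/8,(E:3,Q:3):81/8):69/16,(J:9/2,O:9/2):207/16):127/48,(P:5/2,Z:5/2):211/12)
total length: 3947/48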